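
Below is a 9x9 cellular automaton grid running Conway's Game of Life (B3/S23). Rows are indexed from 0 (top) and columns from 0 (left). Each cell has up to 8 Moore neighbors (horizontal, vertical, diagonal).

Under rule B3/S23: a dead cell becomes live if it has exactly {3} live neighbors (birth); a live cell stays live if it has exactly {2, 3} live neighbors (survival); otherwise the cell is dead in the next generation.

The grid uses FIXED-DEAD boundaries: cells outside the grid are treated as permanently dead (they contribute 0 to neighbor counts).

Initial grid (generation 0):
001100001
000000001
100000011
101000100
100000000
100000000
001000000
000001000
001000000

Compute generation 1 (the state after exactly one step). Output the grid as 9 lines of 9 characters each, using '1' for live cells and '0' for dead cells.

Answer: 000000000
000000001
010000011
100000010
100000000
010000000
000000000
000000000
000000000

Derivation:
Simulating step by step:
Generation 0 (given above): 15 live cells
Generation 1: 8 live cells
(generation 1 grid is the final answer)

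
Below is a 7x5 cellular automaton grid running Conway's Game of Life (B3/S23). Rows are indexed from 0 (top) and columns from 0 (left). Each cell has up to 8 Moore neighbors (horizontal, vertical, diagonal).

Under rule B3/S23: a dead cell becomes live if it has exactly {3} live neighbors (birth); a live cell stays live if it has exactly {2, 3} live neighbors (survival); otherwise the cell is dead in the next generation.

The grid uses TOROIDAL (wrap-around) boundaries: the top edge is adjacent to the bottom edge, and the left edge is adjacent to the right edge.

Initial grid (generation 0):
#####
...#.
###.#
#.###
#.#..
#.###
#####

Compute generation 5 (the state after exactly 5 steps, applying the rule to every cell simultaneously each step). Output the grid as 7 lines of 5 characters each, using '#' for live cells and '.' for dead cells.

Answer: .....
.....
.....
.....
.....
.....
.....

Derivation:
Simulating step by step:
Generation 0 (given above): 25 live cells
Generation 1: 0 live cells
.....
.....
.....
.....
.....
.....
.....
Generation 2: 0 live cells
.....
.....
.....
.....
.....
.....
.....
Generation 3: 0 live cells
.....
.....
.....
.....
.....
.....
.....
Generation 4: 0 live cells
.....
.....
.....
.....
.....
.....
.....
Generation 5: 0 live cells
(generation 5 grid is the final answer)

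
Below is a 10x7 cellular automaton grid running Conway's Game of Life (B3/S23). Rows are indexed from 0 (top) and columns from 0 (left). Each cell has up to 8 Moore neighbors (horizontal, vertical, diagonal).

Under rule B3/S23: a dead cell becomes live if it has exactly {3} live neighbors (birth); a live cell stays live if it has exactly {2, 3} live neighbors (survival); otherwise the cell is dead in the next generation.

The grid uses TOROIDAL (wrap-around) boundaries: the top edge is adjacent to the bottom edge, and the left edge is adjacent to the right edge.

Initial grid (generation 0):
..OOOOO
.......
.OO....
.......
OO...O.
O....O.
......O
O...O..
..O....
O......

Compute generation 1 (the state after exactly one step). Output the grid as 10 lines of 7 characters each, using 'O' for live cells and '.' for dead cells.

Answer: ...OOOO
.O..OO.
.......
O.O....
OO.....
OO...O.
O....OO
.......
.O.....
.OO.OOO

Derivation:
Simulating step by step:
Generation 0 (given above): 17 live cells
Generation 1: 23 live cells
(generation 1 grid is the final answer)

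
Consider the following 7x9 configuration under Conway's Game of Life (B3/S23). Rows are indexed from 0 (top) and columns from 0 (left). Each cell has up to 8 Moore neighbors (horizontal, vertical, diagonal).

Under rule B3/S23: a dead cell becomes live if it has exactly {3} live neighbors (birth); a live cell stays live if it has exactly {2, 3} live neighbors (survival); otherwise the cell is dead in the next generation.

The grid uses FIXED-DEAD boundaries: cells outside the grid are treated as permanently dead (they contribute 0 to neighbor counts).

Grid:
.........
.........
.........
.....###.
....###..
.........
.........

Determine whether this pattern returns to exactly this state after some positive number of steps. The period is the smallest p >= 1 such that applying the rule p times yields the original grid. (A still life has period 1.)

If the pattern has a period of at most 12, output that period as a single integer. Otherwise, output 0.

Answer: 2

Derivation:
Simulating and comparing each generation to the original:
Gen 0 (original, given above): 6 live cells
Gen 1: 6 live cells, differs from original
Gen 2: 6 live cells, MATCHES original -> period = 2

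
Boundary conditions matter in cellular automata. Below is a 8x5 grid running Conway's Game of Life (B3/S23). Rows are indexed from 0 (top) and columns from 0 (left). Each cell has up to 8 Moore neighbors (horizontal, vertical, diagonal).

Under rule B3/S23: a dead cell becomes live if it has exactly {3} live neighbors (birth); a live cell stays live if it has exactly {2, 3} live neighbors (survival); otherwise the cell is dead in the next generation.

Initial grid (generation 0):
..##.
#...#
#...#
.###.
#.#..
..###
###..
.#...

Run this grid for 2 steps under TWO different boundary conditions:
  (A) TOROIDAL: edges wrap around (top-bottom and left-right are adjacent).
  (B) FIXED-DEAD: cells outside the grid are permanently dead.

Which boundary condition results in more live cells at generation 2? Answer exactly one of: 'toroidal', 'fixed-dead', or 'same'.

Answer: fixed-dead

Derivation:
Under TOROIDAL boundary, generation 2:
...#.
.....
..##.
.###.
...##
....#
#..#.
.....
Population = 11

Under FIXED-DEAD boundary, generation 2:
.....
.##.#
#.#.#
..#.#
.#.#.
.....
#....
##...
Population = 13

Comparison: toroidal=11, fixed-dead=13 -> fixed-dead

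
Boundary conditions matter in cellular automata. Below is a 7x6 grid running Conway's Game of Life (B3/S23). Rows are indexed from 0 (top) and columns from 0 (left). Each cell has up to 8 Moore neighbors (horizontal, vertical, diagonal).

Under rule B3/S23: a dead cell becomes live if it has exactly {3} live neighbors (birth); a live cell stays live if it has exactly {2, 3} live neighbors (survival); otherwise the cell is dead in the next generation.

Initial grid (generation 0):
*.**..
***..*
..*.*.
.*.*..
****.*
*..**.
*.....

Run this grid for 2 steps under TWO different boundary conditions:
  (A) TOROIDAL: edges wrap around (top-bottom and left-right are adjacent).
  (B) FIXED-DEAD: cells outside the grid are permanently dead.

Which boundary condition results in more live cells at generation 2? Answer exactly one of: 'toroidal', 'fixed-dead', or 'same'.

Answer: toroidal

Derivation:
Under TOROIDAL boundary, generation 2:
*.*...
*.....
......
*....*
.....*
...**.
.**.**
Population = 12

Under FIXED-DEAD boundary, generation 2:
.*.*..
*...*.
**....
**....
**....
......
......
Population = 10

Comparison: toroidal=12, fixed-dead=10 -> toroidal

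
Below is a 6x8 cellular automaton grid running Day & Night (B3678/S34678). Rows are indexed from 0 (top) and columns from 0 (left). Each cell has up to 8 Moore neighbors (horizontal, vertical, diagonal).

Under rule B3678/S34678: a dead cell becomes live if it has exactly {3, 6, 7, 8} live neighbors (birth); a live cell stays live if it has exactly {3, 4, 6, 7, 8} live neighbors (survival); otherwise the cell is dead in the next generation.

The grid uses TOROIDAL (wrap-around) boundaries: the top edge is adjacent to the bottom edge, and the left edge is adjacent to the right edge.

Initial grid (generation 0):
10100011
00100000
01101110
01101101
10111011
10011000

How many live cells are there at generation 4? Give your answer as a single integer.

Answer: 22

Derivation:
Simulating step by step:
Generation 0 (given above): 24 live cells
Generation 1: 21 live cells
00000001
10100000
11101110
00010111
10110011
10001001
Generation 2: 22 live cells
01000001
10010110
11101110
00010011
11010001
11010000
Generation 3: 21 live cells
01001011
10000110
11101001
10010010
01001011
11000000
Generation 4: 22 live cells
01000011
00111111
11010000
00011011
01100101
01100000
Population at generation 4: 22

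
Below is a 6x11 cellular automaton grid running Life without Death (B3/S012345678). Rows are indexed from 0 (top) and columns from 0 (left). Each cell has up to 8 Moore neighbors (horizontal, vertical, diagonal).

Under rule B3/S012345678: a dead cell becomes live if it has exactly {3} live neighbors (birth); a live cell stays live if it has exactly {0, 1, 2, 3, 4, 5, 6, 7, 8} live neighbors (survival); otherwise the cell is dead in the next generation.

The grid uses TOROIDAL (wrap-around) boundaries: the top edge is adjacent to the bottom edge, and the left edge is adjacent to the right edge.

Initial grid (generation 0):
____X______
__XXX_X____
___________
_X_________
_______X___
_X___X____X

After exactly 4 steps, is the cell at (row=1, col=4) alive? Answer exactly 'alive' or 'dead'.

Simulating step by step:
Generation 0 (given above): 10 live cells
Generation 1: 15 live cells
__X_X______
__XXXXX____
__XX_______
_X_________
X______X___
_X___X____X
Generation 2: 23 live cells
_XX_X_X____
_XXXXXX____
_XXX_X_____
_XX________
XX_____X___
XX___X____X
Generation 3: 29 live cells
_XX_X_X____
XXXXXXX____
XXXX_XX____
_XXX_______
XX_____X__X
XX___XX___X
Generation 4: 37 live cells
_XX_X_XX__X
XXXXXXXX___
XXXX_XX____
_XXXX_X___X
XX____XX__X
XX___XXX__X

Cell (1,4) at generation 4: 1 -> alive

Answer: alive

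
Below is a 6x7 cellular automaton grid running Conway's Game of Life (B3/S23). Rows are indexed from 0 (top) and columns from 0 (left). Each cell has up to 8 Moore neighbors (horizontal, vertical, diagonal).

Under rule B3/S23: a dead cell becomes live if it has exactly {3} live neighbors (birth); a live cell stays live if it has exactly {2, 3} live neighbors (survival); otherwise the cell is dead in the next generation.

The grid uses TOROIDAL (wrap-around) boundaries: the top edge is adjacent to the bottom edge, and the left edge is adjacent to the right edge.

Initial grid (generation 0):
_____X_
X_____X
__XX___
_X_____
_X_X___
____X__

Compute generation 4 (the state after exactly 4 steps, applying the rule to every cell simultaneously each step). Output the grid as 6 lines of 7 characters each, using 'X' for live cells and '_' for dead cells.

Answer: XX_XX__
_XXX___
__XX___
_X__X__
__X___X
______X

Derivation:
Simulating step by step:
Generation 0 (given above): 9 live cells
Generation 1: 10 live cells
_____XX
______X
XXX____
_X_X___
__X____
____X__
Generation 2: 13 live cells
_____XX
_X___XX
XXX____
X__X___
__XX___
_____X_
Generation 3: 14 live cells
X___X__
_XX__X_
__X____
X__X___
__XXX__
____XXX
Generation 4: 14 live cells
(generation 4 grid is the final answer)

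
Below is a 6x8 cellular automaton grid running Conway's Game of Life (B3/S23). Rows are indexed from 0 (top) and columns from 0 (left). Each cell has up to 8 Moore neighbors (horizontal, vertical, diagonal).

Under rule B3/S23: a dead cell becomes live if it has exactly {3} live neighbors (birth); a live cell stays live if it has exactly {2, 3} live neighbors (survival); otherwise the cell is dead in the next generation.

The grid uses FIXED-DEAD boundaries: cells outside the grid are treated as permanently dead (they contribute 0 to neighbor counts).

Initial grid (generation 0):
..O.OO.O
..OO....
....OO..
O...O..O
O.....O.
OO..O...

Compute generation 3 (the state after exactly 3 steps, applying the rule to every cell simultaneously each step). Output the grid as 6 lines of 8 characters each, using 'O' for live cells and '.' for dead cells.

Answer: ........
....OO..
...OO...
...OO.O.
OO...O..
OO......

Derivation:
Simulating step by step:
Generation 0 (given above): 16 live cells
Generation 1: 12 live cells
..O.O...
..O...O.
....OO..
....O.O.
O....O..
OO......
Generation 2: 12 live cells
...O....
....O...
...OO.O.
....O.O.
OO...O..
OO......
Generation 3: 12 live cells
(generation 3 grid is the final answer)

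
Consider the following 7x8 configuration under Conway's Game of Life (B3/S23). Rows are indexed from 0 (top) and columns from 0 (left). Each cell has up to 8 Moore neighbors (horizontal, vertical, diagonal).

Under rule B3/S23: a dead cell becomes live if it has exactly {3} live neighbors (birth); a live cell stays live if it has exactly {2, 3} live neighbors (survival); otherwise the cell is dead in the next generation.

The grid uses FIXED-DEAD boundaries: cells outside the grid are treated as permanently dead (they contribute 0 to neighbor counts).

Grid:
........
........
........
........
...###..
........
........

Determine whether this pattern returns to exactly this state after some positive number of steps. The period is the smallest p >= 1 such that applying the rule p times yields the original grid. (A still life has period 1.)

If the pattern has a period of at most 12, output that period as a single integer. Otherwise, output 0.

Answer: 2

Derivation:
Simulating and comparing each generation to the original:
Gen 0 (original, given above): 3 live cells
Gen 1: 3 live cells, differs from original
Gen 2: 3 live cells, MATCHES original -> period = 2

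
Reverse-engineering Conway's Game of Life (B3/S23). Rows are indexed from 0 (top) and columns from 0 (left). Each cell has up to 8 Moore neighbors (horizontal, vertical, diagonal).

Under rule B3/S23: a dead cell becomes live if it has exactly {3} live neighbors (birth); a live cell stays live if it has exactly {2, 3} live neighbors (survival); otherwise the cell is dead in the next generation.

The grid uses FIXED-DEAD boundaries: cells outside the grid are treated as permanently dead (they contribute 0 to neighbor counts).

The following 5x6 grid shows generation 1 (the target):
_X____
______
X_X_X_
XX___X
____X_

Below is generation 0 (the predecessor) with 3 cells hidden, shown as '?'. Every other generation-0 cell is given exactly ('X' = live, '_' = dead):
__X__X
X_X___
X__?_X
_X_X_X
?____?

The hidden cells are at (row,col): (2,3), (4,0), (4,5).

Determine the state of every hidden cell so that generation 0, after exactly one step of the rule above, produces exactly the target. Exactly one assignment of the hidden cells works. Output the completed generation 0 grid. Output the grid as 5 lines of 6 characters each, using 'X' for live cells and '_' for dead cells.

Answer: __X__X
X_X___
X____X
_X_X_X
X____X

Derivation:
Hidden generation-0 cells (in order): (2,3), (4,0), (4,5).
A hidden cell only influences target cells in its own 3x3 neighborhood. Try each of the 2^3 = 8 assignments, step the completed generation 0 forward once under B3/S23, and compare with the target:
  (2,3)=_ (4,0)=_ (4,5)=_ -> step gives (3,0)='_' but target has 'X' -> reject
  (2,3)=_ (4,0)=_ (4,5)=X -> step gives (3,0)='_' but target has 'X' -> reject
  (2,3)=_ (4,0)=X (4,5)=_ -> step gives (3,4)='X' but target has '_' -> reject
  (2,3)=_ (4,0)=X (4,5)=X -> step reproduces the target at every cell -> ACCEPT
  (2,3)=X (4,0)=_ (4,5)=_ -> step gives (1,2)='X' but target has '_' -> reject
  (2,3)=X (4,0)=_ (4,5)=X -> step gives (1,2)='X' but target has '_' -> reject
  (2,3)=X (4,0)=X (4,5)=_ -> step gives (1,2)='X' but target has '_' -> reject
  (2,3)=X (4,0)=X (4,5)=X -> step gives (1,2)='X' but target has '_' -> reject
Unique solution: (2,3)=dead, (4,0)=live, (4,5)=live.
Check: live-neighbor counts of every cell in the completed generation 0:
131210
141222
243231
322042
122131
Applying B3/S23 to generation 0 with these counts gives:
_X____
______
X_X_X_
XX___X
____X_
which matches the target exactly.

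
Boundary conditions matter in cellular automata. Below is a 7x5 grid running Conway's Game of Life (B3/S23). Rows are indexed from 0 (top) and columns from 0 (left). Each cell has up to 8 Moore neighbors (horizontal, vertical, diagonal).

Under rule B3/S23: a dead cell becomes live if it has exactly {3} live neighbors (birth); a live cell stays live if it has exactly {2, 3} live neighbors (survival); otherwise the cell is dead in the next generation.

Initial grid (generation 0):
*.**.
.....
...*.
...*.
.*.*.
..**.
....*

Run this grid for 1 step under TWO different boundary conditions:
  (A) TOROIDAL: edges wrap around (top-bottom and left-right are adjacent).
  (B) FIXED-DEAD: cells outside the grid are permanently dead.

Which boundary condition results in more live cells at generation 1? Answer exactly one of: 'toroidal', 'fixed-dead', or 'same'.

Answer: toroidal

Derivation:
Under TOROIDAL boundary, generation 1:
...**
..***
.....
...**
...**
..***
.*..*
Population = 14

Under FIXED-DEAD boundary, generation 1:
.....
..**.
.....
...**
...**
..***
...*.
Population = 10

Comparison: toroidal=14, fixed-dead=10 -> toroidal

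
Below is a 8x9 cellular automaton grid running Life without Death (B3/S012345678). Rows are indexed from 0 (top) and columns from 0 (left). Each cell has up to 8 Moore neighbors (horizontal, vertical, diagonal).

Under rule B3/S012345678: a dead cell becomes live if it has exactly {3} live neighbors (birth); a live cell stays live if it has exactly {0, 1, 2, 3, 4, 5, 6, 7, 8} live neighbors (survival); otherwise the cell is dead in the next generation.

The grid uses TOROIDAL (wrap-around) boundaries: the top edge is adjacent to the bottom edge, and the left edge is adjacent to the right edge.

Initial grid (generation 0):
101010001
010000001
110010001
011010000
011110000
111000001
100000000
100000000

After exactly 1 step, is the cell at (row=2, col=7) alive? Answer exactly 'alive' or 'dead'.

Answer: dead

Derivation:
Simulating step by step:
Generation 0 (given above): 23 live cells
Generation 1: 28 live cells
101010001
011100011
110110001
011011000
011110000
111000001
100000000
100000000

Cell (2,7) at generation 1: 0 -> dead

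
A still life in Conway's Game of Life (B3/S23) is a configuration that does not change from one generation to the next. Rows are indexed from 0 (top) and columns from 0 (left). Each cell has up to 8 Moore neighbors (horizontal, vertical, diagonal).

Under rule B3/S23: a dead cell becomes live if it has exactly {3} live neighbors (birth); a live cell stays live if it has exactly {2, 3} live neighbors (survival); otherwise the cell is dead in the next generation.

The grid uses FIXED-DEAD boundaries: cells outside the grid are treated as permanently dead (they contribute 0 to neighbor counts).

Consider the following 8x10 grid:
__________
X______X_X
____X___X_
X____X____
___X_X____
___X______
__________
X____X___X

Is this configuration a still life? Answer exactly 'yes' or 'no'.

Answer: no

Derivation:
Compute generation 1 and compare to generation 0 (given above):
Generation 1:
__________
________X_
________X_
_____X____
__________
____X_____
__________
__________
Cell (1,0) differs: gen0=1 vs gen1=0 -> NOT a still life.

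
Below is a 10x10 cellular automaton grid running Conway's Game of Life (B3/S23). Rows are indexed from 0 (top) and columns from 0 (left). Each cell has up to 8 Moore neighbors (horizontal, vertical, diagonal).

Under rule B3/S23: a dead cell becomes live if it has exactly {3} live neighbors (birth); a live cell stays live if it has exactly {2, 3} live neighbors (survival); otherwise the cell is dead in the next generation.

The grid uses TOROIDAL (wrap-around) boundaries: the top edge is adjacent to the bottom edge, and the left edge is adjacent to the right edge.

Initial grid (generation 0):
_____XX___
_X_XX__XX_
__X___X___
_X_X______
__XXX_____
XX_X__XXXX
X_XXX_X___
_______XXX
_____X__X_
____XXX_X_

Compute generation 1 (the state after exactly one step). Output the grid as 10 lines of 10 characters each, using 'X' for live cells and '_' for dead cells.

Simulating step by step:
Generation 0 (given above): 35 live cells
Generation 1: 35 live cells
(generation 1 grid is the final answer)

Answer: ___X____X_
__XXX__X__
_X__X__X__
_X__X_____
____X__XXX
X_____XXXX
__XXXXX___
___XXXXXXX
____XX____
____X_____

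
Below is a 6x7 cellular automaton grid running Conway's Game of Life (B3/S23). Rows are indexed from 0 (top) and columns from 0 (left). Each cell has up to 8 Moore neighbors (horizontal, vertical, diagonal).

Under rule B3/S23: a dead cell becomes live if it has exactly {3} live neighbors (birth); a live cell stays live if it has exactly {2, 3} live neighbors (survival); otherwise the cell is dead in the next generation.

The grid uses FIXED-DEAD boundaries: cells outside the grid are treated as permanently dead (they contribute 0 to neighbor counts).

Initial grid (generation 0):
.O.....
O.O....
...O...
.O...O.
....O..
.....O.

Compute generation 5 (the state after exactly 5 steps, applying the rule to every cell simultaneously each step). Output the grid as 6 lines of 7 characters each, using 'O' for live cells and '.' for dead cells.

Simulating step by step:
Generation 0 (given above): 8 live cells
Generation 1: 8 live cells
.O.....
.OO....
.OO....
....O..
....OO.
.......
Generation 2: 11 live cells
.OO....
O......
.OOO...
...OOO.
....OO.
.......
Generation 3: 9 live cells
.O.....
O..O...
.OOO...
.....O.
...O.O.
.......
Generation 4: 8 live cells
.......
O..O...
.OOOO..
...O...
....O..
.......
Generation 5: 5 live cells
(generation 5 grid is the final answer)

Answer: .......
.O.OO..
.O..O..
.......
.......
.......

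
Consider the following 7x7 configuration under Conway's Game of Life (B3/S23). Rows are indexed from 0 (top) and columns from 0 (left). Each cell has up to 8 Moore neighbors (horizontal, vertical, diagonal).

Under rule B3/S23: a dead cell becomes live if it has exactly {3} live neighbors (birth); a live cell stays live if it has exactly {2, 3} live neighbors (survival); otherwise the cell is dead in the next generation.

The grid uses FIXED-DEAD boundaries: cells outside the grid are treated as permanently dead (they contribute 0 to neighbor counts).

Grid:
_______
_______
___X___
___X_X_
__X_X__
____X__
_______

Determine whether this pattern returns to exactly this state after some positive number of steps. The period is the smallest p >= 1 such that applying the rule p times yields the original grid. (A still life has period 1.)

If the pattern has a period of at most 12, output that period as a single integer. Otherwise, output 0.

Answer: 2

Derivation:
Simulating and comparing each generation to the original:
Gen 0 (original, given above): 6 live cells
Gen 1: 6 live cells, differs from original
Gen 2: 6 live cells, MATCHES original -> period = 2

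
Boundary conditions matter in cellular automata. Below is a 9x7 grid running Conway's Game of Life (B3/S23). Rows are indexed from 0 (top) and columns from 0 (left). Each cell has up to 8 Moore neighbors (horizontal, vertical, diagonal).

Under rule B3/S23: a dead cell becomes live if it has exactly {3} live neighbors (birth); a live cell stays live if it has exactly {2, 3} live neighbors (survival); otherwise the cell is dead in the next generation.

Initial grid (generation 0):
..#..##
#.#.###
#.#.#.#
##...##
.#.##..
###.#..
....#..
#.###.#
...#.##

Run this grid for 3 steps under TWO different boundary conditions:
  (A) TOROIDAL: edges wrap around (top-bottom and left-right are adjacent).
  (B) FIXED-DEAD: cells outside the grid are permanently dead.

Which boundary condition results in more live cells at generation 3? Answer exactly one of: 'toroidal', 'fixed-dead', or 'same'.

Answer: fixed-dead

Derivation:
Under TOROIDAL boundary, generation 3:
.###...
.###...
.......
..#.##.
....###
#.....#
..##...
##...##
......#
Population = 21

Under FIXED-DEAD boundary, generation 3:
..#.##.
..#....
...#.#.
.##..#.
#......
#....#.
#...#..
....#.#
.######
Population = 22

Comparison: toroidal=21, fixed-dead=22 -> fixed-dead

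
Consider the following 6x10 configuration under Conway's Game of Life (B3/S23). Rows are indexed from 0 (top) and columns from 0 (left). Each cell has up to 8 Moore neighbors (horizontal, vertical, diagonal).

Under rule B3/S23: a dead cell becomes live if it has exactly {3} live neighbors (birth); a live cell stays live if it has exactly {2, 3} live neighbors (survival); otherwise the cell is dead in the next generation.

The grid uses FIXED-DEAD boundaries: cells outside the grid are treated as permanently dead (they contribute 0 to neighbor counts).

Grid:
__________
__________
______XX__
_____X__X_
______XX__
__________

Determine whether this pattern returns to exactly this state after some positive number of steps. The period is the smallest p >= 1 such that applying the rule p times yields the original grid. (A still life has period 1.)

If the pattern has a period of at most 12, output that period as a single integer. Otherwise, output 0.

Simulating and comparing each generation to the original:
Gen 0 (original, given above): 6 live cells
Gen 1: 6 live cells, MATCHES original -> period = 1

Answer: 1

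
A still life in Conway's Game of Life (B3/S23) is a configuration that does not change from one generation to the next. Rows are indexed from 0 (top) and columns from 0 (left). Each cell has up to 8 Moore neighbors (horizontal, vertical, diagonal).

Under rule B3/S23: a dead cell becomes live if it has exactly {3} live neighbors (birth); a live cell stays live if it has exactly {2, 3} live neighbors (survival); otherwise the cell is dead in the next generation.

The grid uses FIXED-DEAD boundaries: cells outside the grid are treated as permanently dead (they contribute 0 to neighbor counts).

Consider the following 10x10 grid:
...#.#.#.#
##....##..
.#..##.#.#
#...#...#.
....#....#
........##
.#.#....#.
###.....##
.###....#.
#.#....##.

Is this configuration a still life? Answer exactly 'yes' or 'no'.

Answer: no

Derivation:
Compute generation 1 and compare to generation 0 (given above):
Generation 1:
.......##.
###....#..
.#..##.#..
...##...##
.........#
........##
##.....#..
#......###
...#......
..##...##.
Cell (0,3) differs: gen0=1 vs gen1=0 -> NOT a still life.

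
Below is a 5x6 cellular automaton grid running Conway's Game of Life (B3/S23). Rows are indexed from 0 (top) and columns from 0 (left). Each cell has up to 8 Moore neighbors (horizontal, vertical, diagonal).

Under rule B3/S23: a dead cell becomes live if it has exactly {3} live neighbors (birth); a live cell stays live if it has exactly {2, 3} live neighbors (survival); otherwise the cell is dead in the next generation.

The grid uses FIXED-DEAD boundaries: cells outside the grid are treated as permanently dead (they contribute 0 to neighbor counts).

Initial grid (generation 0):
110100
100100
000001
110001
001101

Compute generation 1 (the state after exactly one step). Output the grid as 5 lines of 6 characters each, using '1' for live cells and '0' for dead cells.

Answer: 111000
111010
110010
011001
011010

Derivation:
Simulating step by step:
Generation 0 (given above): 12 live cells
Generation 1: 16 live cells
(generation 1 grid is the final answer)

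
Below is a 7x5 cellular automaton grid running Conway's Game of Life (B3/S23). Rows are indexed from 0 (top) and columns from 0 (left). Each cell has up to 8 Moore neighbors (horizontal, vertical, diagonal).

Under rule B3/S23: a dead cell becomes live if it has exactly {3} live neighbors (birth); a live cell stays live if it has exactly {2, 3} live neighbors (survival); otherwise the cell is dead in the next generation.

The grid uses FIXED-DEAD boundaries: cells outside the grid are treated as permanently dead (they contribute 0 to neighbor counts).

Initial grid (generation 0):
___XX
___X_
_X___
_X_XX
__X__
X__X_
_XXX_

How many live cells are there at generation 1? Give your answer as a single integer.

Simulating step by step:
Generation 0 (given above): 13 live cells
Generation 1: 16 live cells
___XX
__XXX
___XX
_X_X_
_XX_X
___X_
_XXX_
Population at generation 1: 16

Answer: 16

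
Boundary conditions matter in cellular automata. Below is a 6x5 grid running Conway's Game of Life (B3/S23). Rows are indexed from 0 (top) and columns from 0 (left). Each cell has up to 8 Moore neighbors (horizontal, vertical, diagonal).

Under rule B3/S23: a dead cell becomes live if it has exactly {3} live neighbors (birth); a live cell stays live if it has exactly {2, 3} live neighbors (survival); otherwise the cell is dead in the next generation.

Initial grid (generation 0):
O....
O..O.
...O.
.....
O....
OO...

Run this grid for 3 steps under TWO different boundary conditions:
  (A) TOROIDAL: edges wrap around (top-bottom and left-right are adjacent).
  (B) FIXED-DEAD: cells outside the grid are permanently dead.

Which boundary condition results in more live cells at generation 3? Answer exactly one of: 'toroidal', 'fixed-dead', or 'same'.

Answer: toroidal

Derivation:
Under TOROIDAL boundary, generation 3:
O...O
O....
.....
O....
....O
.O.OO
Population = 8

Under FIXED-DEAD boundary, generation 3:
.....
.....
.....
.....
OO...
OO...
Population = 4

Comparison: toroidal=8, fixed-dead=4 -> toroidal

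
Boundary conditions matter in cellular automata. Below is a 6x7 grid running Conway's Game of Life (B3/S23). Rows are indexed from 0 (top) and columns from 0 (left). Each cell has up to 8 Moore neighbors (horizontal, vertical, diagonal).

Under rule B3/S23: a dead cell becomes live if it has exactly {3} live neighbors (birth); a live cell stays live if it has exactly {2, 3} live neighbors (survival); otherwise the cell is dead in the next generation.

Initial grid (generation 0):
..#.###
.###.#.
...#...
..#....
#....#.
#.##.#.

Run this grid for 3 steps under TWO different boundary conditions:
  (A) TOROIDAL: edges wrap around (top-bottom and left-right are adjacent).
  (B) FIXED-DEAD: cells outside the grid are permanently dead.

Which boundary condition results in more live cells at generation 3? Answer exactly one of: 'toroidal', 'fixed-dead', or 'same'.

Answer: same

Derivation:
Under TOROIDAL boundary, generation 3:
#.#.#.#
..#.#..
#.#.#..
..#.##.
.##....
..#....
Population = 15

Under FIXED-DEAD boundary, generation 3:
###..#.
#...#.#
.#...#.
..#..#.
..#.#..
..#.#..
Population = 15

Comparison: toroidal=15, fixed-dead=15 -> same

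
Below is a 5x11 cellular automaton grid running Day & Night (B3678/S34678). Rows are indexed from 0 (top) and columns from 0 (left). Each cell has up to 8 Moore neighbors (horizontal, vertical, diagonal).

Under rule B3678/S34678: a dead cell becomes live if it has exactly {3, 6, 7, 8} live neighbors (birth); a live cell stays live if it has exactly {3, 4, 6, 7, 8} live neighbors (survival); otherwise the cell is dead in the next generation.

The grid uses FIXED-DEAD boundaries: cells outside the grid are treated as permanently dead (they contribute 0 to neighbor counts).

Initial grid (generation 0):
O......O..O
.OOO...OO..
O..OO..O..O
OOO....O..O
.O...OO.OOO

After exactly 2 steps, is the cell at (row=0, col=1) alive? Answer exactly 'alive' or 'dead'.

Simulating step by step:
Generation 0 (given above): 24 live cells
Generation 1: 32 live cells
.OO.....O..
OOOOO.OOOO.
OOOO..OO.O.
OOOOOO.O..O
OOO....O.O.
Generation 2: 28 live cells
OOO.....OO.
OOO..OO..O.
.OOOO...OOO
.OO.O..O.O.
O.O.O.O.O..

Cell (0,1) at generation 2: 1 -> alive

Answer: alive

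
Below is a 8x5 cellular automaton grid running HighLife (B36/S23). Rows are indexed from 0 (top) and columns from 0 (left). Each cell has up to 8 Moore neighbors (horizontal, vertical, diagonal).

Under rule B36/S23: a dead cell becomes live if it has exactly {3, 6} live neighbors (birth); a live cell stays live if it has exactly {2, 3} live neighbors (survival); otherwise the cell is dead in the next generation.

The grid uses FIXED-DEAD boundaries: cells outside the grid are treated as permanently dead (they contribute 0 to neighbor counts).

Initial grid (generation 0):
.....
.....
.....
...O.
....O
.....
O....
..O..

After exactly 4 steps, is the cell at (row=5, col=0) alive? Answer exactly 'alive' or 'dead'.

Answer: dead

Derivation:
Simulating step by step:
Generation 0 (given above): 4 live cells
Generation 1: 0 live cells
.....
.....
.....
.....
.....
.....
.....
.....
Generation 2: 0 live cells
.....
.....
.....
.....
.....
.....
.....
.....
Generation 3: 0 live cells
.....
.....
.....
.....
.....
.....
.....
.....
Generation 4: 0 live cells
.....
.....
.....
.....
.....
.....
.....
.....

Cell (5,0) at generation 4: 0 -> dead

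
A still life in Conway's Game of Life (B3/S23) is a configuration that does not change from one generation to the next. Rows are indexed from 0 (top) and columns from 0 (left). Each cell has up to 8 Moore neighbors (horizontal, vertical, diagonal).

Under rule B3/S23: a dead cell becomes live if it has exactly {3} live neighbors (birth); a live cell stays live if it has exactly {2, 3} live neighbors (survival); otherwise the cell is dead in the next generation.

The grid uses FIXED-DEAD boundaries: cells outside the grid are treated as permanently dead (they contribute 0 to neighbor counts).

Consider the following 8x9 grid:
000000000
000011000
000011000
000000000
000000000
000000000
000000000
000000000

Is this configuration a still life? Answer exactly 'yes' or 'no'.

Compute generation 1 and compare to generation 0 (given above):
Generation 1:
000000000
000011000
000011000
000000000
000000000
000000000
000000000
000000000
The grids are IDENTICAL -> still life.

Answer: yes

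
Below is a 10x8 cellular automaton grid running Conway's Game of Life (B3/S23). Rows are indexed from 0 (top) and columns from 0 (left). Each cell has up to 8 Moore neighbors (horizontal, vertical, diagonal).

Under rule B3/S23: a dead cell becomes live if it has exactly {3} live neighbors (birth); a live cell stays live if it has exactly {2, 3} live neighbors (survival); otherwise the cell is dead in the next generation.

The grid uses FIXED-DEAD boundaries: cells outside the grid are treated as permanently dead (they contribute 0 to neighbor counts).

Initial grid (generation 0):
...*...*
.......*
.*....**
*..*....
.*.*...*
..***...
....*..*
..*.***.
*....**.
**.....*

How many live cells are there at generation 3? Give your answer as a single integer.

Answer: 18

Derivation:
Simulating step by step:
Generation 0 (given above): 26 live cells
Generation 1: 21 live cells
........
.......*
......**
**....**
.*......
..*.*...
..*...*.
...**..*
*...*..*
**....*.
Generation 2: 29 live cells
........
......**
........
**....**
***.....
.***....
..*.**..
...*****
**.*****
**......
Generation 3: 18 live cells
........
........
........
*.*.....
...*....
*...*...
.*......
.*.....*
**.*...*
***.***.
Population at generation 3: 18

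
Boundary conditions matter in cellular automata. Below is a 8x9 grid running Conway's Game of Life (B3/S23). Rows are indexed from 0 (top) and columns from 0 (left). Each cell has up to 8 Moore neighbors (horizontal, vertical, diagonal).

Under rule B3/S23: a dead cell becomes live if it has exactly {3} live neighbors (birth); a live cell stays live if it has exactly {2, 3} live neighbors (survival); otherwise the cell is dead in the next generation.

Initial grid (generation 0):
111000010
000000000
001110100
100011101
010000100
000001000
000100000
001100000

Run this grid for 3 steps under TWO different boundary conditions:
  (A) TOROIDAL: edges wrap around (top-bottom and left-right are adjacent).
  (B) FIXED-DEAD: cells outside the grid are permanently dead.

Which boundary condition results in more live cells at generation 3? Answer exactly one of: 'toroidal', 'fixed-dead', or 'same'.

Answer: toroidal

Derivation:
Under TOROIDAL boundary, generation 3:
001100000
010011000
100010000
000010000
101100111
001001111
001111000
010010000
Population = 25

Under FIXED-DEAD boundary, generation 3:
000000000
000100000
001011000
001010000
000100100
000011100
000010000
000000000
Population = 12

Comparison: toroidal=25, fixed-dead=12 -> toroidal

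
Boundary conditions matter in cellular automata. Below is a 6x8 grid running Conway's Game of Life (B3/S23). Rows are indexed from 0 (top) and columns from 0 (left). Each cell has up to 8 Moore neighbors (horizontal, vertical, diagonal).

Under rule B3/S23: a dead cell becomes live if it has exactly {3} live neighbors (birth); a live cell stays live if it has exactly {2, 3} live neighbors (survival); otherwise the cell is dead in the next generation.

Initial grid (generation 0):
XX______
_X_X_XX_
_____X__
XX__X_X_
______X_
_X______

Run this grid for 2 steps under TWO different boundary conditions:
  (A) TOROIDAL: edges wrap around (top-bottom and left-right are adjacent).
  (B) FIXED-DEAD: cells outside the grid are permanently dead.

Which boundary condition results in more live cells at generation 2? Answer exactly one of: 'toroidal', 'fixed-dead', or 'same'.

Answer: fixed-dead

Derivation:
Under TOROIDAL boundary, generation 2:
_____X__
___X_XX_
__XX____
__X_____
_X______
__X_____
Population = 9

Under FIXED-DEAD boundary, generation 2:
X_XX_X__
_____X__
X_XX__X_
__X_____
________
________
Population = 10

Comparison: toroidal=9, fixed-dead=10 -> fixed-dead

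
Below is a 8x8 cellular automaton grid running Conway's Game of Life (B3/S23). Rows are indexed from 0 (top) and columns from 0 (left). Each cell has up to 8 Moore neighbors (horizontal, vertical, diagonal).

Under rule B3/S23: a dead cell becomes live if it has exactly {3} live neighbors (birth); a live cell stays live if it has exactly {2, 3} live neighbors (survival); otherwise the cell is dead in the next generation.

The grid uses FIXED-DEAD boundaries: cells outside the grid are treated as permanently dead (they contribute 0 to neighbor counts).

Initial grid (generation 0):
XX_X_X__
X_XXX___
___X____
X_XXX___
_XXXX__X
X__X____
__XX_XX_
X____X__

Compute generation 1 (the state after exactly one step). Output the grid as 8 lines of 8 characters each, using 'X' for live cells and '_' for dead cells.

Simulating step by step:
Generation 0 (given above): 26 live cells
Generation 1: 15 live cells
(generation 1 grid is the final answer)

Answer: XX_X____
X_______
________
________
X_______
_____XX_
_XXX_XX_
____XXX_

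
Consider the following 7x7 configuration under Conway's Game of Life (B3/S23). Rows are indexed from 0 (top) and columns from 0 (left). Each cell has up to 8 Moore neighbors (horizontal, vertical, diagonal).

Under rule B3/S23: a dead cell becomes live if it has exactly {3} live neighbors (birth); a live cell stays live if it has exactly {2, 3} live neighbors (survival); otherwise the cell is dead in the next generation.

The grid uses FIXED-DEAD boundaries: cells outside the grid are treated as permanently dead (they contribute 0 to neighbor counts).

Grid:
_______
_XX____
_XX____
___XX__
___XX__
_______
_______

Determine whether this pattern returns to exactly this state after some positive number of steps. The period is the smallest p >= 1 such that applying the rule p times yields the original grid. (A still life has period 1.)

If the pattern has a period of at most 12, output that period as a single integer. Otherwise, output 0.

Answer: 2

Derivation:
Simulating and comparing each generation to the original:
Gen 0 (original, given above): 8 live cells
Gen 1: 6 live cells, differs from original
Gen 2: 8 live cells, MATCHES original -> period = 2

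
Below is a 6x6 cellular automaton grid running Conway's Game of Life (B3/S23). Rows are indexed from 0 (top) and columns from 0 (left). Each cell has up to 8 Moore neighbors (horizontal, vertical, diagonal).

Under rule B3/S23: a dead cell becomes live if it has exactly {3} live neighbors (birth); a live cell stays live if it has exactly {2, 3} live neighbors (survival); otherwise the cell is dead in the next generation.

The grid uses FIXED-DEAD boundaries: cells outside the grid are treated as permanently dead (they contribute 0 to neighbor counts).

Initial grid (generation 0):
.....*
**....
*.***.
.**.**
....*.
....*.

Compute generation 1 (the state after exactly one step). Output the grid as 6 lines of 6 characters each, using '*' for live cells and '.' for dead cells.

Simulating step by step:
Generation 0 (given above): 13 live cells
Generation 1: 12 live cells
(generation 1 grid is the final answer)

Answer: ......
*****.
*...**
.**..*
....*.
......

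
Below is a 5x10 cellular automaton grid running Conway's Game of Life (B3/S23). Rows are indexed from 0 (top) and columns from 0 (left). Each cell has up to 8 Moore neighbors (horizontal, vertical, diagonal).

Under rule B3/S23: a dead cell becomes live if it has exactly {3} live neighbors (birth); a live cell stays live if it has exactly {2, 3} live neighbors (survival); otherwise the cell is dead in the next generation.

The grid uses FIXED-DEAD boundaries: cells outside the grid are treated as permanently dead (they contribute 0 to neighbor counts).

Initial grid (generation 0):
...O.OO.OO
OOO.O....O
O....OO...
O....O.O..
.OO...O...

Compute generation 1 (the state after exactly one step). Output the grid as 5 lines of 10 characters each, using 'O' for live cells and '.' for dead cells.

Simulating step by step:
Generation 0 (given above): 19 live cells
Generation 1: 24 live cells
(generation 1 grid is the final answer)

Answer: .OOOOO..OO
OOOOO..OOO
O...OOO...
O....O.O..
.O....O...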